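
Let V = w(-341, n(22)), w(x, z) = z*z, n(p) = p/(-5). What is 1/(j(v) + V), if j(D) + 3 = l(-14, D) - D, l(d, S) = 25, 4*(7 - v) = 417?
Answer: 100/13861 ≈ 0.0072145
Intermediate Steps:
v = -389/4 (v = 7 - 1/4*417 = 7 - 417/4 = -389/4 ≈ -97.250)
n(p) = -p/5 (n(p) = p*(-1/5) = -p/5)
w(x, z) = z**2
j(D) = 22 - D (j(D) = -3 + (25 - D) = 22 - D)
V = 484/25 (V = (-1/5*22)**2 = (-22/5)**2 = 484/25 ≈ 19.360)
1/(j(v) + V) = 1/((22 - 1*(-389/4)) + 484/25) = 1/((22 + 389/4) + 484/25) = 1/(477/4 + 484/25) = 1/(13861/100) = 100/13861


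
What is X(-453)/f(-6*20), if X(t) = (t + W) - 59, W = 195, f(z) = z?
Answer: 317/120 ≈ 2.6417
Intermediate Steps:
X(t) = 136 + t (X(t) = (t + 195) - 59 = (195 + t) - 59 = 136 + t)
X(-453)/f(-6*20) = (136 - 453)/((-6*20)) = -317/(-120) = -317*(-1/120) = 317/120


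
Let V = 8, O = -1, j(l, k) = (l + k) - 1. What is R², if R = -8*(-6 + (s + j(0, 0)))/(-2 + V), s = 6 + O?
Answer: 64/9 ≈ 7.1111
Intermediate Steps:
j(l, k) = -1 + k + l (j(l, k) = (k + l) - 1 = -1 + k + l)
s = 5 (s = 6 - 1 = 5)
R = 8/3 (R = -8*(-6 + (5 + (-1 + 0 + 0)))/(-2 + 8) = -8*(-6 + (5 - 1))/6 = -8*(-6 + 4)/6 = -(-16)/6 = -8*(-⅓) = 8/3 ≈ 2.6667)
R² = (8/3)² = 64/9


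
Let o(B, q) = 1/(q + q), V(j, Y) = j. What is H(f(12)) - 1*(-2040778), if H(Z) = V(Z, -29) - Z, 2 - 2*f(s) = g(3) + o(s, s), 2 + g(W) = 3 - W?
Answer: 2040778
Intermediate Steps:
o(B, q) = 1/(2*q)
g(W) = 1 - W (g(W) = -2 + (3 - W) = 1 - W)
f(s) = 2 - 1/(4*s) (f(s) = 1 - ((1 - 1*3) + 1/(2*s))/2 = 1 - ((1 - 3) + 1/(2*s))/2 = 1 - (-2 + 1/(2*s))/2 = 1 + (1 - 1/(4*s)) = 2 - 1/(4*s))
H(Z) = 0 (H(Z) = Z - Z = 0)
H(f(12)) - 1*(-2040778) = 0 - 1*(-2040778) = 0 + 2040778 = 2040778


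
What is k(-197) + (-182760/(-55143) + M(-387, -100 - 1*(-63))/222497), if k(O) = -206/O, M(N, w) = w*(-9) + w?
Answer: 319435773154/73243119939 ≈ 4.3613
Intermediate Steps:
M(N, w) = -8*w (M(N, w) = -9*w + w = -8*w)
k(-197) + (-182760/(-55143) + M(-387, -100 - 1*(-63))/222497) = -206/(-197) + (-182760/(-55143) - 8*(-100 - 1*(-63))/222497) = -206*(-1/197) + (-182760*(-1/55143) - 8*(-100 + 63)*(1/222497)) = 206/197 + (60920/18381 - 8*(-37)*(1/222497)) = 206/197 + (60920/18381 + 296*(1/222497)) = 206/197 + (60920/18381 + 296/222497) = 206/197 + 1232723456/371792487 = 319435773154/73243119939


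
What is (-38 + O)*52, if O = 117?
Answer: 4108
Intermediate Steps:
(-38 + O)*52 = (-38 + 117)*52 = 79*52 = 4108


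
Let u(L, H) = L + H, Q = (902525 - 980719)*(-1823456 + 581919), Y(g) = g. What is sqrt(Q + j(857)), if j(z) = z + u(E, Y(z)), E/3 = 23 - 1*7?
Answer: 2*sqrt(24270186485) ≈ 3.1158e+5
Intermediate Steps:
E = 48 (E = 3*(23 - 1*7) = 3*(23 - 7) = 3*16 = 48)
Q = 97080744178 (Q = -78194*(-1241537) = 97080744178)
u(L, H) = H + L
j(z) = 48 + 2*z (j(z) = z + (z + 48) = z + (48 + z) = 48 + 2*z)
sqrt(Q + j(857)) = sqrt(97080744178 + (48 + 2*857)) = sqrt(97080744178 + (48 + 1714)) = sqrt(97080744178 + 1762) = sqrt(97080745940) = 2*sqrt(24270186485)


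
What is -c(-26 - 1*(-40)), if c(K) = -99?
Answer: 99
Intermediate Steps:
-c(-26 - 1*(-40)) = -1*(-99) = 99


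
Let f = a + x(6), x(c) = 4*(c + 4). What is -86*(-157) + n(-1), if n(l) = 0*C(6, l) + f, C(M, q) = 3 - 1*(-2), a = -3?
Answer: 13539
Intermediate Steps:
C(M, q) = 5 (C(M, q) = 3 + 2 = 5)
x(c) = 16 + 4*c (x(c) = 4*(4 + c) = 16 + 4*c)
f = 37 (f = -3 + (16 + 4*6) = -3 + (16 + 24) = -3 + 40 = 37)
n(l) = 37 (n(l) = 0*5 + 37 = 0 + 37 = 37)
-86*(-157) + n(-1) = -86*(-157) + 37 = 13502 + 37 = 13539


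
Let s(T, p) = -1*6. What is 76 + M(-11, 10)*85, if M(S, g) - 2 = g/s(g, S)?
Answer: 313/3 ≈ 104.33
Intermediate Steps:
s(T, p) = -6
M(S, g) = 2 - g/6 (M(S, g) = 2 + g/(-6) = 2 + g*(-⅙) = 2 - g/6)
76 + M(-11, 10)*85 = 76 + (2 - ⅙*10)*85 = 76 + (2 - 5/3)*85 = 76 + (⅓)*85 = 76 + 85/3 = 313/3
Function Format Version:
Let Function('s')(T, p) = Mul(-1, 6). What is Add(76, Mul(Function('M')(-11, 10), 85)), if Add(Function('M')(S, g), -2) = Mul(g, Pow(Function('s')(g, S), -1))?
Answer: Rational(313, 3) ≈ 104.33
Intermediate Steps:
Function('s')(T, p) = -6
Function('M')(S, g) = Add(2, Mul(Rational(-1, 6), g)) (Function('M')(S, g) = Add(2, Mul(g, Pow(-6, -1))) = Add(2, Mul(g, Rational(-1, 6))) = Add(2, Mul(Rational(-1, 6), g)))
Add(76, Mul(Function('M')(-11, 10), 85)) = Add(76, Mul(Add(2, Mul(Rational(-1, 6), 10)), 85)) = Add(76, Mul(Add(2, Rational(-5, 3)), 85)) = Add(76, Mul(Rational(1, 3), 85)) = Add(76, Rational(85, 3)) = Rational(313, 3)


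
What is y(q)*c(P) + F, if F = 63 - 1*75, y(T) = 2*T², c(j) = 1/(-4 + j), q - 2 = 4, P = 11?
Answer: -12/7 ≈ -1.7143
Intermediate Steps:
q = 6 (q = 2 + 4 = 6)
F = -12 (F = 63 - 75 = -12)
y(q)*c(P) + F = (2*6²)/(-4 + 11) - 12 = (2*36)/7 - 12 = 72*(⅐) - 12 = 72/7 - 12 = -12/7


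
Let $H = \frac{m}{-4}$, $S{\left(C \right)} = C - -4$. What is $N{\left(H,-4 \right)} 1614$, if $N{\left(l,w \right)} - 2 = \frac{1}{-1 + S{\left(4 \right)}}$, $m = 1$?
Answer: $\frac{24210}{7} \approx 3458.6$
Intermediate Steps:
$S{\left(C \right)} = 4 + C$ ($S{\left(C \right)} = C + 4 = 4 + C$)
$H = - \frac{1}{4}$ ($H = 1 \frac{1}{-4} = 1 \left(- \frac{1}{4}\right) = - \frac{1}{4} \approx -0.25$)
$N{\left(l,w \right)} = \frac{15}{7}$ ($N{\left(l,w \right)} = 2 + \frac{1}{-1 + \left(4 + 4\right)} = 2 + \frac{1}{-1 + 8} = 2 + \frac{1}{7} = \frac{15}{7}$)
$N{\left(H,-4 \right)} 1614 = \frac{15}{7} \cdot 1614 = \frac{24210}{7}$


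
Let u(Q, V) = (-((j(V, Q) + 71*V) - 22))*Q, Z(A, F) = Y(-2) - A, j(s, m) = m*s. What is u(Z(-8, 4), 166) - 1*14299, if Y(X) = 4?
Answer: -179371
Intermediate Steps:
Z(A, F) = 4 - A
u(Q, V) = Q*(22 - 71*V - Q*V) (u(Q, V) = (-((Q*V + 71*V) - 22))*Q = (-((71*V + Q*V) - 22))*Q = (-(-22 + 71*V + Q*V))*Q = (22 - 71*V - Q*V)*Q = Q*(22 - 71*V - Q*V))
u(Z(-8, 4), 166) - 1*14299 = (4 - 1*(-8))*(22 - 71*166 - 1*(4 - 1*(-8))*166) - 1*14299 = (4 + 8)*(22 - 11786 - 1*(4 + 8)*166) - 14299 = 12*(22 - 11786 - 1*12*166) - 14299 = 12*(22 - 11786 - 1992) - 14299 = 12*(-13756) - 14299 = -165072 - 14299 = -179371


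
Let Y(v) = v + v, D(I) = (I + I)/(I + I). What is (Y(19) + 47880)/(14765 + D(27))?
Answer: 23959/7383 ≈ 3.2452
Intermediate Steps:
D(I) = 1 (D(I) = (2*I)/((2*I)) = (2*I)*(1/(2*I)) = 1)
Y(v) = 2*v
(Y(19) + 47880)/(14765 + D(27)) = (2*19 + 47880)/(14765 + 1) = (38 + 47880)/14766 = 47918*(1/14766) = 23959/7383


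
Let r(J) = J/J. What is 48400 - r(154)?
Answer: 48399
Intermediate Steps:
r(J) = 1
48400 - r(154) = 48400 - 1*1 = 48400 - 1 = 48399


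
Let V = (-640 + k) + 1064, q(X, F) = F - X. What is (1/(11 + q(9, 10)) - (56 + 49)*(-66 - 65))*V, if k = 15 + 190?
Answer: 103823369/12 ≈ 8.6520e+6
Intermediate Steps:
k = 205
V = 629 (V = (-640 + 205) + 1064 = -435 + 1064 = 629)
(1/(11 + q(9, 10)) - (56 + 49)*(-66 - 65))*V = (1/(11 + (10 - 1*9)) - (56 + 49)*(-66 - 65))*629 = (1/(11 + (10 - 9)) - 105*(-131))*629 = (1/(11 + 1) - 1*(-13755))*629 = (1/12 + 13755)*629 = (165061/12)*629 = 103823369/12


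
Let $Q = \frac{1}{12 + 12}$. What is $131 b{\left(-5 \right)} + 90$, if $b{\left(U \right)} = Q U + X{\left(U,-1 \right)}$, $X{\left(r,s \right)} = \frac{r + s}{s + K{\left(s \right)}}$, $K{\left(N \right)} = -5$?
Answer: $\frac{4649}{24} \approx 193.71$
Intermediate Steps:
$Q = \frac{1}{24} \approx 0.041667$
$X{\left(r,s \right)} = \frac{r + s}{-5 + s}$ ($X{\left(r,s \right)} = \frac{r + s}{s - 5} = \frac{r + s}{-5 + s}$)
$b{\left(U \right)} = \frac{1}{6} - \frac{U}{8}$ ($b{\left(U \right)} = \frac{U}{24} + \frac{U - 1}{-5 - 1} = \frac{U}{24} + \frac{-1 + U}{-6} = \frac{U}{24} - \frac{-1 + U}{6} = \frac{U}{24} - \left(- \frac{1}{6} + \frac{U}{6}\right) = \frac{1}{6} - \frac{U}{8}$)
$131 b{\left(-5 \right)} + 90 = 131 \left(\frac{1}{6} - - \frac{5}{8}\right) + 90 = 131 \left(\frac{1}{6} + \frac{5}{8}\right) + 90 = 131 \cdot \frac{19}{24} + 90 = \frac{2489}{24} + 90 = \frac{4649}{24}$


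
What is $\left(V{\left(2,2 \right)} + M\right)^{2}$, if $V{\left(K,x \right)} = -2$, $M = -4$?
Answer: $36$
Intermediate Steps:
$\left(V{\left(2,2 \right)} + M\right)^{2} = \left(-2 - 4\right)^{2} = \left(-6\right)^{2} = 36$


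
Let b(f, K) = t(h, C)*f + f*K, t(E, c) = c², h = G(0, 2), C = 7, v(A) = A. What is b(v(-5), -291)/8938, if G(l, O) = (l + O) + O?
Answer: 605/4469 ≈ 0.13538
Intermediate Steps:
G(l, O) = l + 2*O (G(l, O) = (O + l) + O = l + 2*O)
h = 4 (h = 0 + 2*2 = 0 + 4 = 4)
b(f, K) = 49*f + K*f (b(f, K) = 7²*f + f*K = 49*f + K*f)
b(v(-5), -291)/8938 = -5*(49 - 291)/8938 = -5*(-242)*(1/8938) = 1210*(1/8938) = 605/4469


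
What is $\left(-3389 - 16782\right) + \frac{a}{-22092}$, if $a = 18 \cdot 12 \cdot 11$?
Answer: $- \frac{37135009}{1841} \approx -20171.0$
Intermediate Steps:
$a = 2376$ ($a = 216 \cdot 11 = 2376$)
$\left(-3389 - 16782\right) + \frac{a}{-22092} = \left(-3389 - 16782\right) + \frac{2376}{-22092} = -20171 + 2376 \left(- \frac{1}{22092}\right) = -20171 - \frac{198}{1841} = - \frac{37135009}{1841}$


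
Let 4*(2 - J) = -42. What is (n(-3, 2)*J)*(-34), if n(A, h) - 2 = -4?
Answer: 850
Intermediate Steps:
J = 25/2 (J = 2 - 1/4*(-42) = 2 + 21/2 = 25/2 ≈ 12.500)
n(A, h) = -2 (n(A, h) = 2 - 4 = -2)
(n(-3, 2)*J)*(-34) = -2*25/2*(-34) = -25*(-34) = 850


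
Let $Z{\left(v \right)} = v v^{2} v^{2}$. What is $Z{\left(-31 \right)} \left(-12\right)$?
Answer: $343549812$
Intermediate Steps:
$Z{\left(v \right)} = v^{5}$ ($Z{\left(v \right)} = v^{3} v^{2} = v^{5}$)
$Z{\left(-31 \right)} \left(-12\right) = \left(-31\right)^{5} \left(-12\right) = \left(-28629151\right) \left(-12\right) = 343549812$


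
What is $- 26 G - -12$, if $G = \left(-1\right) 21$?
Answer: $558$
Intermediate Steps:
$G = -21$
$- 26 G - -12 = \left(-26\right) \left(-21\right) - -12 = 546 + 12 = 558$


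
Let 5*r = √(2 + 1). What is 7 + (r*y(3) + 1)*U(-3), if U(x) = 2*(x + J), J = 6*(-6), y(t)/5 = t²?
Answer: -71 - 702*√3 ≈ -1286.9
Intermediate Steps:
y(t) = 5*t²
J = -36
r = √3/5 (r = √(2 + 1)/5 = √3/5 ≈ 0.34641)
U(x) = -72 + 2*x (U(x) = 2*(x - 36) = 2*(-36 + x) = -72 + 2*x)
7 + (r*y(3) + 1)*U(-3) = 7 + ((√3/5)*(5*3²) + 1)*(-72 + 2*(-3)) = 7 + ((√3/5)*(5*9) + 1)*(-72 - 6) = 7 + ((√3/5)*45 + 1)*(-78) = 7 + (9*√3 + 1)*(-78) = 7 + (1 + 9*√3)*(-78) = 7 + (-78 - 702*√3) = -71 - 702*√3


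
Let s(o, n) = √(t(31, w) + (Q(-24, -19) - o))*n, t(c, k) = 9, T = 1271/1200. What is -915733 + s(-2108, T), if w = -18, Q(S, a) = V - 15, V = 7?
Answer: -915733 + 1271*√2109/1200 ≈ -9.1568e+5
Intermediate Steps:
Q(S, a) = -8 (Q(S, a) = 7 - 15 = -8)
T = 1271/1200 (T = 1271*(1/1200) = 1271/1200 ≈ 1.0592)
s(o, n) = n*√(1 - o) (s(o, n) = √(9 + (-8 - o))*n = √(1 - o)*n = n*√(1 - o))
-915733 + s(-2108, T) = -915733 + 1271*√(1 - 1*(-2108))/1200 = -915733 + 1271*√(1 + 2108)/1200 = -915733 + 1271*√2109/1200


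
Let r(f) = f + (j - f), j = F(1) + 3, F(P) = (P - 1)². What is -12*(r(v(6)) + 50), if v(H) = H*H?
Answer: -636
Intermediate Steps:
v(H) = H²
F(P) = (-1 + P)²
j = 3 (j = (-1 + 1)² + 3 = 0² + 3 = 0 + 3 = 3)
r(f) = 3 (r(f) = f + (3 - f) = 3)
-12*(r(v(6)) + 50) = -12*(3 + 50) = -12*53 = -636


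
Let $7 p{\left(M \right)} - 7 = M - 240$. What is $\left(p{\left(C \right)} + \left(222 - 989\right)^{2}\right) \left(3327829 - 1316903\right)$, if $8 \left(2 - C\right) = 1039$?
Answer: $\frac{33121255305511}{28} \approx 1.1829 \cdot 10^{12}$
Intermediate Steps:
$C = - \frac{1023}{8}$ ($C = 2 - \frac{1039}{8} = - \frac{1023}{8} \approx -127.88$)
$p{\left(M \right)} = - \frac{233}{7} + \frac{M}{7}$ ($p{\left(M \right)} = 1 + \frac{M - 240}{7} = 1 + \frac{-240 + M}{7} = 1 + \left(- \frac{240}{7} + \frac{M}{7}\right) = - \frac{233}{7} + \frac{M}{7}$)
$\left(p{\left(C \right)} + \left(222 - 989\right)^{2}\right) \left(3327829 - 1316903\right) = \left(\left(- \frac{233}{7} + \frac{1}{7} \left(- \frac{1023}{8}\right)\right) + \left(222 - 989\right)^{2}\right) \left(3327829 - 1316903\right) = \left(\left(- \frac{233}{7} - \frac{1023}{56}\right) + \left(-767\right)^{2}\right) 2010926 = \left(- \frac{2887}{56} + 588289\right) 2010926 = \frac{32941297}{56} \cdot 2010926 = \frac{33121255305511}{28}$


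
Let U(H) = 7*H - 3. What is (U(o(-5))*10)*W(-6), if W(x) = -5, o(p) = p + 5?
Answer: 150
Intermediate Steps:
o(p) = 5 + p
U(H) = -3 + 7*H
(U(o(-5))*10)*W(-6) = ((-3 + 7*(5 - 5))*10)*(-5) = ((-3 + 7*0)*10)*(-5) = ((-3 + 0)*10)*(-5) = -3*10*(-5) = -30*(-5) = 150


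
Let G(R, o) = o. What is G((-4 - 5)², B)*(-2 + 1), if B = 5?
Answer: -5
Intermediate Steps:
G((-4 - 5)², B)*(-2 + 1) = 5*(-2 + 1) = 5*(-1) = -5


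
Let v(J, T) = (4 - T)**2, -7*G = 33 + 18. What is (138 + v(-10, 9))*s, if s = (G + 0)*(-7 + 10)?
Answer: -24939/7 ≈ -3562.7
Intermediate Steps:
G = -51/7 (G = -(33 + 18)/7 = -1/7*51 = -51/7 ≈ -7.2857)
s = -153/7 (s = (-51/7 + 0)*(-7 + 10) = -51/7*3 = -153/7 ≈ -21.857)
(138 + v(-10, 9))*s = (138 + (-4 + 9)**2)*(-153/7) = (138 + 5**2)*(-153/7) = (138 + 25)*(-153/7) = 163*(-153/7) = -24939/7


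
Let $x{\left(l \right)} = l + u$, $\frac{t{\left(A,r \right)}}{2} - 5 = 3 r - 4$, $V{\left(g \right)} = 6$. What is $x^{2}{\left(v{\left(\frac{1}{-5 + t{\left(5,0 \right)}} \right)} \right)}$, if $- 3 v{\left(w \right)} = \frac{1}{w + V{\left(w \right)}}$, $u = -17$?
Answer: $\frac{84100}{289} \approx 291.0$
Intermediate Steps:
$t{\left(A,r \right)} = 2 + 6 r$ ($t{\left(A,r \right)} = 10 + 2 \left(3 r - 4\right) = 10 + 2 \left(-4 + 3 r\right) = 10 + \left(-8 + 6 r\right) = 2 + 6 r$)
$v{\left(w \right)} = - \frac{1}{3 \left(6 + w\right)}$ ($v{\left(w \right)} = - \frac{1}{3 \left(w + 6\right)} = - \frac{1}{3 \left(6 + w\right)}$)
$x{\left(l \right)} = -17 + l$ ($x{\left(l \right)} = l - 17 = -17 + l$)
$x^{2}{\left(v{\left(\frac{1}{-5 + t{\left(5,0 \right)}} \right)} \right)} = \left(-17 - \frac{1}{18 + \frac{3}{-5 + \left(2 + 6 \cdot 0\right)}}\right)^{2} = \left(-17 - \frac{1}{18 + \frac{3}{-5 + \left(2 + 0\right)}}\right)^{2} = \left(-17 - \frac{1}{18 + \frac{3}{-5 + 2}}\right)^{2} = \left(-17 - \frac{1}{18 + \frac{3}{-3}}\right)^{2} = \left(-17 - \frac{1}{18 + 3 \left(- \frac{1}{3}\right)}\right)^{2} = \left(-17 - \frac{1}{18 - 1}\right)^{2} = \left(-17 - \frac{1}{17}\right)^{2} = \left(- \frac{290}{17}\right)^{2} = \frac{84100}{289}$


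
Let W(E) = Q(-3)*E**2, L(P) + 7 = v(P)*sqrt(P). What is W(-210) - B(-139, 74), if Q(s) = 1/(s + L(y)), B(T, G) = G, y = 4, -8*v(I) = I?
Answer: -44914/11 ≈ -4083.1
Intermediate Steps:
v(I) = -I/8
L(P) = -7 - P**(3/2)/8 (L(P) = -7 + (-P/8)*sqrt(P) = -7 - P**(3/2)/8)
Q(s) = 1/(-8 + s) (Q(s) = 1/(s + (-7 - 4**(3/2)/8)) = 1/(s + (-7 - 1/8*8)) = 1/(s + (-7 - 1)) = 1/(s - 8) = 1/(-8 + s))
W(E) = -E**2/11 (W(E) = E**2/(-8 - 3) = E**2/(-11) = -E**2/11)
W(-210) - B(-139, 74) = -1/11*(-210)**2 - 1*74 = -1/11*44100 - 74 = -44100/11 - 74 = -44914/11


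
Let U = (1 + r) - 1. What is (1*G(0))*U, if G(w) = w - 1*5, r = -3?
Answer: 15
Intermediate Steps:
G(w) = -5 + w (G(w) = w - 5 = -5 + w)
U = -3 (U = (1 - 3) - 1 = -2 - 1 = -3)
(1*G(0))*U = (1*(-5 + 0))*(-3) = (1*(-5))*(-3) = -5*(-3) = 15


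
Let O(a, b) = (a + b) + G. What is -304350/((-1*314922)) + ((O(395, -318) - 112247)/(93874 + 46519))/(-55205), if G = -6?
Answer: 393144702816337/406795012020155 ≈ 0.96644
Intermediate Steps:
O(a, b) = -6 + a + b (O(a, b) = (a + b) - 6 = -6 + a + b)
-304350/((-1*314922)) + ((O(395, -318) - 112247)/(93874 + 46519))/(-55205) = -304350/((-1*314922)) + (((-6 + 395 - 318) - 112247)/(93874 + 46519))/(-55205) = -304350/(-314922) + ((71 - 112247)/140393)*(-1/55205) = -304350*(-1/314922) - 112176*1/140393*(-1/55205) = 50725/52487 - 112176/140393*(-1/55205) = 50725/52487 + 112176/7750395565 = 393144702816337/406795012020155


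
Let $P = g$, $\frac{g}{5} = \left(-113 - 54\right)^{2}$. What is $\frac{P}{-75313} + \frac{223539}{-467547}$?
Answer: $- \frac{27344161374}{11737455737} \approx -2.3297$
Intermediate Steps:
$g = 139445$ ($g = 5 \left(-113 - 54\right)^{2} = 5 \left(-167\right)^{2} = 5 \cdot 27889 = 139445$)
$P = 139445$
$\frac{P}{-75313} + \frac{223539}{-467547} = \frac{139445}{-75313} + \frac{223539}{-467547} = 139445 \left(- \frac{1}{75313}\right) + 223539 \left(- \frac{1}{467547}\right) = - \frac{139445}{75313} - \frac{74513}{155849} = - \frac{27344161374}{11737455737}$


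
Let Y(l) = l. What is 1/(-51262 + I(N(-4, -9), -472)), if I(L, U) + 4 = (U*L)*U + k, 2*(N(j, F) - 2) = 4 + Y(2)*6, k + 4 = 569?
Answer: 1/2177139 ≈ 4.5932e-7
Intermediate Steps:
k = 565 (k = -4 + 569 = 565)
N(j, F) = 10 (N(j, F) = 2 + (4 + 2*6)/2 = 2 + (4 + 12)/2 = 2 + (½)*16 = 2 + 8 = 10)
I(L, U) = 561 + L*U² (I(L, U) = -4 + ((U*L)*U + 565) = -4 + ((L*U)*U + 565) = -4 + (L*U² + 565) = -4 + (565 + L*U²) = 561 + L*U²)
1/(-51262 + I(N(-4, -9), -472)) = 1/(-51262 + (561 + 10*(-472)²)) = 1/(-51262 + (561 + 10*222784)) = 1/(-51262 + (561 + 2227840)) = 1/(-51262 + 2228401) = 1/2177139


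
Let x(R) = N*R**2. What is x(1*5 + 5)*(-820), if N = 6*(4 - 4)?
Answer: 0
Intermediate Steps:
N = 0 (N = 6*0 = 0)
x(R) = 0 (x(R) = 0*R**2 = 0)
x(1*5 + 5)*(-820) = 0*(-820) = 0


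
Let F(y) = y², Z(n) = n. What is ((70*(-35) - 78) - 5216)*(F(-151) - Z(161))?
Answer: -175324160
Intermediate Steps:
((70*(-35) - 78) - 5216)*(F(-151) - Z(161)) = ((70*(-35) - 78) - 5216)*((-151)² - 1*161) = ((-2450 - 78) - 5216)*(22801 - 161) = (-2528 - 5216)*22640 = -7744*22640 = -175324160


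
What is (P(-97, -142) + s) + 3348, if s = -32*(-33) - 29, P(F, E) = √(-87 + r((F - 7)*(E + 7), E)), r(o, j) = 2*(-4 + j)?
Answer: 4375 + I*√379 ≈ 4375.0 + 19.468*I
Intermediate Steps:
r(o, j) = -8 + 2*j
P(F, E) = √(-95 + 2*E) (P(F, E) = √(-87 + (-8 + 2*E)) = √(-95 + 2*E))
s = 1027 (s = 1056 - 29 = 1027)
(P(-97, -142) + s) + 3348 = (√(-95 + 2*(-142)) + 1027) + 3348 = (√(-95 - 284) + 1027) + 3348 = (√(-379) + 1027) + 3348 = (I*√379 + 1027) + 3348 = (1027 + I*√379) + 3348 = 4375 + I*√379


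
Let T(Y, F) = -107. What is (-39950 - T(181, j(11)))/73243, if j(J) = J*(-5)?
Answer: -39843/73243 ≈ -0.54398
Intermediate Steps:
j(J) = -5*J
(-39950 - T(181, j(11)))/73243 = (-39950 - 1*(-107))/73243 = (-39950 + 107)*(1/73243) = -39843*1/73243 = -39843/73243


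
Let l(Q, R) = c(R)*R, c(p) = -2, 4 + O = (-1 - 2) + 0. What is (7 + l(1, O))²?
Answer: 441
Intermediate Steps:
O = -7 (O = -4 + ((-1 - 2) + 0) = -4 + (-3 + 0) = -4 - 3 = -7)
l(Q, R) = -2*R
(7 + l(1, O))² = (7 - 2*(-7))² = (7 + 14)² = 21² = 441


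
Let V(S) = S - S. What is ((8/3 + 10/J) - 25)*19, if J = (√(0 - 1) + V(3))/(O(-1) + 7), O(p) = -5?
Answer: -1273/3 - 380*I ≈ -424.33 - 380.0*I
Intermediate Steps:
V(S) = 0
J = I/2 (J = (√(0 - 1) + 0)/(-5 + 7) = (√(-1) + 0)/2 = (I + 0)*(½) = I*(½) = I/2 ≈ 0.5*I)
((8/3 + 10/J) - 25)*19 = ((8/3 + 10/((I/2))) - 25)*19 = ((8*(⅓) + 10*(-2*I)) - 25)*19 = ((8/3 - 20*I) - 25)*19 = (-67/3 - 20*I)*19 = -1273/3 - 380*I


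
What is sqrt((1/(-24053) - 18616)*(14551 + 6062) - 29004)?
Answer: I*sqrt(222023477988291597)/24053 ≈ 19590.0*I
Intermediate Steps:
sqrt((1/(-24053) - 18616)*(14551 + 6062) - 29004) = sqrt((-1/24053 - 18616)*20613 - 29004) = sqrt(-447770649/24053*20613 - 29004) = sqrt(-9229896387837/24053 - 29004) = sqrt(-9230594021049/24053) = I*sqrt(222023477988291597)/24053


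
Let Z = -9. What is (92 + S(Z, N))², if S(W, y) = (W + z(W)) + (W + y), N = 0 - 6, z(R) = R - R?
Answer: 4624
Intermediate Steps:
z(R) = 0
N = -6
S(W, y) = y + 2*W (S(W, y) = (W + 0) + (W + y) = W + (W + y) = y + 2*W)
(92 + S(Z, N))² = (92 + (-6 + 2*(-9)))² = (92 + (-6 - 18))² = (92 - 24)² = 68² = 4624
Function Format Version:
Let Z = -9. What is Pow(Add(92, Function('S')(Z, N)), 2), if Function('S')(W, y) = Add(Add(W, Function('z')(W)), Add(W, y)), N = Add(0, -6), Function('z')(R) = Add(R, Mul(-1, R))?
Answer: 4624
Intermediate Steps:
Function('z')(R) = 0
N = -6
Function('S')(W, y) = Add(y, Mul(2, W)) (Function('S')(W, y) = Add(Add(W, 0), Add(W, y)) = Add(W, Add(W, y)) = Add(y, Mul(2, W)))
Pow(Add(92, Function('S')(Z, N)), 2) = Pow(Add(92, Add(-6, Mul(2, -9))), 2) = Pow(Add(92, Add(-6, -18)), 2) = Pow(Add(92, -24), 2) = Pow(68, 2) = 4624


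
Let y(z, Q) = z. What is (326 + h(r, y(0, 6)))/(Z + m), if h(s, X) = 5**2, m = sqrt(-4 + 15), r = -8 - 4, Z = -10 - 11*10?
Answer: -42120/14389 - 351*sqrt(11)/14389 ≈ -3.0081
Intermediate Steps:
Z = -120 (Z = -10 - 110 = -120)
r = -12
m = sqrt(11) ≈ 3.3166
h(s, X) = 25
(326 + h(r, y(0, 6)))/(Z + m) = (326 + 25)/(-120 + sqrt(11)) = 351/(-120 + sqrt(11))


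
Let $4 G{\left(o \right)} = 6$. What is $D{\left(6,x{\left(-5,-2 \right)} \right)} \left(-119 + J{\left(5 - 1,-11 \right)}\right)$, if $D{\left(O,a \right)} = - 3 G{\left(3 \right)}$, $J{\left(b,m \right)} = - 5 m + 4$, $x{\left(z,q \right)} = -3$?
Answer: $270$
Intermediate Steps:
$G{\left(o \right)} = \frac{3}{2}$ ($G{\left(o \right)} = \frac{1}{4} \cdot 6 = \frac{3}{2}$)
$J{\left(b,m \right)} = 4 - 5 m$
$D{\left(O,a \right)} = - \frac{9}{2}$ ($D{\left(O,a \right)} = \left(-3\right) \frac{3}{2} = - \frac{9}{2}$)
$D{\left(6,x{\left(-5,-2 \right)} \right)} \left(-119 + J{\left(5 - 1,-11 \right)}\right) = - \frac{9 \left(-119 + \left(4 - -55\right)\right)}{2} = - \frac{9 \left(-119 + \left(4 + 55\right)\right)}{2} = - \frac{9 \left(-119 + 59\right)}{2} = \left(- \frac{9}{2}\right) \left(-60\right) = 270$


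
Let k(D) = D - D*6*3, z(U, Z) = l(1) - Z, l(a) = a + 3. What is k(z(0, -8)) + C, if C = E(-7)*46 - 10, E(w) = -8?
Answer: -582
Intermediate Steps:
l(a) = 3 + a
z(U, Z) = 4 - Z (z(U, Z) = (3 + 1) - Z = 4 - Z)
C = -378 (C = -8*46 - 10 = -368 - 10 = -378)
k(D) = -17*D (k(D) = D - 6*D*3 = D - 18*D = -17*D)
k(z(0, -8)) + C = -17*(4 - 1*(-8)) - 378 = -17*(4 + 8) - 378 = -17*12 - 378 = -204 - 378 = -582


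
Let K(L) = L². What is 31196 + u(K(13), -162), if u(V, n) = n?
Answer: 31034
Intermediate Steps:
31196 + u(K(13), -162) = 31196 - 162 = 31034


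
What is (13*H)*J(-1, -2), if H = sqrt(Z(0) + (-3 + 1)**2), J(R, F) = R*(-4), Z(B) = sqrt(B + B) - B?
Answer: 104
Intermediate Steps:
Z(B) = -B + sqrt(2)*sqrt(B) (Z(B) = sqrt(2*B) - B = sqrt(2)*sqrt(B) - B = -B + sqrt(2)*sqrt(B))
J(R, F) = -4*R
H = 2 (H = sqrt((-1*0 + sqrt(2)*sqrt(0)) + (-3 + 1)**2) = sqrt((0 + sqrt(2)*0) + (-2)**2) = sqrt((0 + 0) + 4) = sqrt(0 + 4) = sqrt(4) = 2)
(13*H)*J(-1, -2) = (13*2)*(-4*(-1)) = 26*4 = 104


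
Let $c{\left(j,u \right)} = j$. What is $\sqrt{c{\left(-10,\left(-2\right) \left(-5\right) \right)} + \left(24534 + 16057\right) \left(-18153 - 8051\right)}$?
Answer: $i \sqrt{1063646574} \approx 32614.0 i$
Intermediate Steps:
$\sqrt{c{\left(-10,\left(-2\right) \left(-5\right) \right)} + \left(24534 + 16057\right) \left(-18153 - 8051\right)} = \sqrt{-10 + \left(24534 + 16057\right) \left(-18153 - 8051\right)} = \sqrt{-10 + 40591 \left(-26204\right)} = \sqrt{-10 - 1063646564} = \sqrt{-1063646574} = i \sqrt{1063646574}$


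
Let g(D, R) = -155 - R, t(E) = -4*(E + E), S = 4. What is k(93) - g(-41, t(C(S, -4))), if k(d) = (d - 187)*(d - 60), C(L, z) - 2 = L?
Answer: -2995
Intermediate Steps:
C(L, z) = 2 + L
t(E) = -8*E
k(d) = (-187 + d)*(-60 + d)
k(93) - g(-41, t(C(S, -4))) = (11220 + 93² - 247*93) - (-155 - (-8)*(2 + 4)) = (11220 + 8649 - 22971) - (-155 - (-8)*6) = -3102 - (-155 - 1*(-48)) = -3102 - (-155 + 48) = -3102 - 1*(-107) = -3102 + 107 = -2995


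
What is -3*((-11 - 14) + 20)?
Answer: 15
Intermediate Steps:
-3*((-11 - 14) + 20) = -3*(-25 + 20) = -3*(-5) = 15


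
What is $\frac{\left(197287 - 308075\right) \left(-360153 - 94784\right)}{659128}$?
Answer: $\frac{12600390089}{164782} \approx 76467.0$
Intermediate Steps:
$\frac{\left(197287 - 308075\right) \left(-360153 - 94784\right)}{659128} = \left(-110788\right) \left(-454937\right) \frac{1}{659128} = 50401560356 \cdot \frac{1}{659128} = \frac{12600390089}{164782}$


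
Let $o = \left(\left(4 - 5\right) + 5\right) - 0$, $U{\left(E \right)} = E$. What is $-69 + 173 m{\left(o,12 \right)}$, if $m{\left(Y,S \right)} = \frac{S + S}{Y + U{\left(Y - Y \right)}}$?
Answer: $969$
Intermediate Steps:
$o = 4$ ($o = \left(-1 + 5\right) + 0 = 4 + 0 = 4$)
$m{\left(Y,S \right)} = \frac{2 S}{Y}$ ($m{\left(Y,S \right)} = \frac{S + S}{Y + \left(Y - Y\right)} = \frac{2 S}{Y + 0} = \frac{2 S}{Y}$)
$-69 + 173 m{\left(o,12 \right)} = -69 + 173 \cdot 2 \cdot 12 \cdot \frac{1}{4} = -69 + 173 \cdot 6 = -69 + 1038 = 969$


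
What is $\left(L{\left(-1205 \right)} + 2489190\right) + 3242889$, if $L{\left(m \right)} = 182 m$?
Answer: $5512769$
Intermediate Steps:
$\left(L{\left(-1205 \right)} + 2489190\right) + 3242889 = \left(182 \left(-1205\right) + 2489190\right) + 3242889 = \left(-219310 + 2489190\right) + 3242889 = 2269880 + 3242889 = 5512769$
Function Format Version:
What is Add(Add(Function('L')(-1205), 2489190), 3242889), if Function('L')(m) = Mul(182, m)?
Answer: 5512769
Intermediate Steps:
Add(Add(Function('L')(-1205), 2489190), 3242889) = Add(Add(Mul(182, -1205), 2489190), 3242889) = Add(Add(-219310, 2489190), 3242889) = Add(2269880, 3242889) = 5512769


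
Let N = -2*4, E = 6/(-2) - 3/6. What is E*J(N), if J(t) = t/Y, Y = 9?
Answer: 28/9 ≈ 3.1111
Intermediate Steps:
E = -7/2 (E = 6*(-½) - 3*⅙ = -3 - ½ = -7/2 ≈ -3.5000)
N = -8
J(t) = t/9
E*J(N) = -7*(-8)/18 = -7/2*(-8/9) = 28/9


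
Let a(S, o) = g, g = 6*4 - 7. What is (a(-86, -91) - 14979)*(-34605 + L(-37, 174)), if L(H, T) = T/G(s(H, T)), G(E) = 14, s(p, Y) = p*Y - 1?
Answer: 3623018376/7 ≈ 5.1757e+8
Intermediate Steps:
s(p, Y) = -1 + Y*p (s(p, Y) = Y*p - 1 = -1 + Y*p)
g = 17 (g = 24 - 7 = 17)
L(H, T) = T/14
a(S, o) = 17
(a(-86, -91) - 14979)*(-34605 + L(-37, 174)) = (17 - 14979)*(-34605 + (1/14)*174) = -14962*(-34605 + 87/7) = -14962*(-242148/7) = 3623018376/7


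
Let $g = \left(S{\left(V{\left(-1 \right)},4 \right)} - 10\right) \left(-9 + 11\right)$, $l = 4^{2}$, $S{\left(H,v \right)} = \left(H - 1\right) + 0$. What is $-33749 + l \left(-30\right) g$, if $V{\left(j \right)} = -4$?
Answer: $-19349$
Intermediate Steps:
$S{\left(H,v \right)} = -1 + H$ ($S{\left(H,v \right)} = \left(-1 + H\right) + 0 = -1 + H$)
$l = 16$
$g = -30$ ($g = \left(\left(-1 - 4\right) - 10\right) \left(-9 + 11\right) = \left(-5 - 10\right) 2 = \left(-15\right) 2 = -30$)
$-33749 + l \left(-30\right) g = -33749 + 16 \left(-30\right) \left(-30\right) = -33749 - -14400 = -33749 + 14400 = -19349$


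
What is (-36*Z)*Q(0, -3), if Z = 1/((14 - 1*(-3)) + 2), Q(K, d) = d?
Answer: 108/19 ≈ 5.6842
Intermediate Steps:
Z = 1/19 (Z = 1/((14 + 3) + 2) = 1/(17 + 2) = 1/19 ≈ 0.052632)
(-36*Z)*Q(0, -3) = -36*1/19*(-3) = -36/19*(-3) = 108/19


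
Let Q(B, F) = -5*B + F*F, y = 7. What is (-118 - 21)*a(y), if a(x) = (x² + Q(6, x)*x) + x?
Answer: -26271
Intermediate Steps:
Q(B, F) = F² - 5*B (Q(B, F) = -5*B + F² = F² - 5*B)
a(x) = x + x² + x*(-30 + x²) (a(x) = (x² + (x² - 5*6)*x) + x = (x² + (x² - 30)*x) + x = (x² + (-30 + x²)*x) + x = (x² + x*(-30 + x²)) + x = x + x² + x*(-30 + x²))
(-118 - 21)*a(y) = (-118 - 21)*(7*(-29 + 7 + 7²)) = -973*(-29 + 7 + 49) = -973*27 = -139*189 = -26271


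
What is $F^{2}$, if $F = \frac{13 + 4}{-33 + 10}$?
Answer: $\frac{289}{529} \approx 0.54631$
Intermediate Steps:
$F = - \frac{17}{23}$ ($F = \frac{17}{-23} = 17 \left(- \frac{1}{23}\right) = - \frac{17}{23} \approx -0.73913$)
$F^{2} = \left(- \frac{17}{23}\right)^{2} = \frac{289}{529}$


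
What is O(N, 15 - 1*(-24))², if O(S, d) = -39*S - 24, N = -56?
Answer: 4665600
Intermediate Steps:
O(S, d) = -24 - 39*S
O(N, 15 - 1*(-24))² = (-24 - 39*(-56))² = (-24 + 2184)² = 2160² = 4665600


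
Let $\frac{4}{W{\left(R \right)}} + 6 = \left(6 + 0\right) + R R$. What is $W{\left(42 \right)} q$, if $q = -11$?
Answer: $- \frac{11}{441} \approx -0.024943$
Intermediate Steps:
$W{\left(R \right)} = \frac{4}{R^{2}}$ ($W{\left(R \right)} = \frac{4}{-6 + \left(\left(6 + 0\right) + R R\right)} = \frac{4}{-6 + \left(6 + R^{2}\right)} = \frac{4}{R^{2}}$)
$W{\left(42 \right)} q = \frac{4}{1764} \left(-11\right) = 4 \cdot \frac{1}{1764} \left(-11\right) = \frac{1}{441} \left(-11\right) = - \frac{11}{441}$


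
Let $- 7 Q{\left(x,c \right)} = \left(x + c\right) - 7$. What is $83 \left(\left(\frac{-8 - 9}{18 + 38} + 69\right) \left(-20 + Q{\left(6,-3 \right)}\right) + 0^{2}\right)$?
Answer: $- \frac{5428117}{49} \approx -1.1078 \cdot 10^{5}$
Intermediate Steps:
$Q{\left(x,c \right)} = 1 - \frac{c}{7} - \frac{x}{7}$ ($Q{\left(x,c \right)} = - \frac{\left(x + c\right) - 7}{7} = - \frac{\left(c + x\right) - 7}{7} = - \frac{-7 + c + x}{7} = 1 - \frac{c}{7} - \frac{x}{7}$)
$83 \left(\left(\frac{-8 - 9}{18 + 38} + 69\right) \left(-20 + Q{\left(6,-3 \right)}\right) + 0^{2}\right) = 83 \left(\left(\frac{-8 - 9}{18 + 38} + 69\right) \left(-20 - - \frac{4}{7}\right) + 0^{2}\right) = 83 \left(\left(- \frac{17}{56} + 69\right) \left(-20 + \left(1 + \frac{3}{7} - \frac{6}{7}\right)\right) + 0\right) = 83 \left(\left(\left(-17\right) \frac{1}{56} + 69\right) \left(-20 + \frac{4}{7}\right) + 0\right) = 83 \left(\left(- \frac{17}{56} + 69\right) \left(- \frac{136}{7}\right) + 0\right) = 83 \left(\frac{3847}{56} \left(- \frac{136}{7}\right) + 0\right) = 83 \left(- \frac{65399}{49} + 0\right) = 83 \left(- \frac{65399}{49}\right) = - \frac{5428117}{49}$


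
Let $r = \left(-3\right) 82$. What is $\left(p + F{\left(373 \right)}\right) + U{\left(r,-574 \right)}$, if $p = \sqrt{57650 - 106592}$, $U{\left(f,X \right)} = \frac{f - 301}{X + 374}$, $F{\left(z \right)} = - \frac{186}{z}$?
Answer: $\frac{166831}{74600} + 3 i \sqrt{5438} \approx 2.2363 + 221.23 i$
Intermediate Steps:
$r = -246$
$U{\left(f,X \right)} = \frac{-301 + f}{374 + X}$
$p = 3 i \sqrt{5438}$ ($p = \sqrt{-48942} = 3 i \sqrt{5438} \approx 221.23 i$)
$\left(p + F{\left(373 \right)}\right) + U{\left(r,-574 \right)} = \left(3 i \sqrt{5438} - \frac{186}{373}\right) + \frac{-301 - 246}{374 - 574} = \left(3 i \sqrt{5438} - \frac{186}{373}\right) + \frac{1}{-200} \left(-547\right) = \left(3 i \sqrt{5438} - \frac{186}{373}\right) - - \frac{547}{200} = \left(- \frac{186}{373} + 3 i \sqrt{5438}\right) + \frac{547}{200} = \frac{166831}{74600} + 3 i \sqrt{5438}$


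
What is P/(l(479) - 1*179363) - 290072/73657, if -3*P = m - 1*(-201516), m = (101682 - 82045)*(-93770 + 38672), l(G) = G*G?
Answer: 181816127169/25264351 ≈ 7196.5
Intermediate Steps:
l(G) = G²
m = -1081959426 (m = 19637*(-55098) = -1081959426)
P = 360585970 (P = -(-1081959426 - 1*(-201516))/3 = -(-1081959426 + 201516)/3 = -⅓*(-1081757910) = 360585970)
P/(l(479) - 1*179363) - 290072/73657 = 360585970/(479² - 1*179363) - 290072/73657 = 360585970/(229441 - 179363) - 290072*1/73657 = 360585970/50078 - 290072/73657 = 360585970*(1/50078) - 290072/73657 = 180292985/25039 - 290072/73657 = 181816127169/25264351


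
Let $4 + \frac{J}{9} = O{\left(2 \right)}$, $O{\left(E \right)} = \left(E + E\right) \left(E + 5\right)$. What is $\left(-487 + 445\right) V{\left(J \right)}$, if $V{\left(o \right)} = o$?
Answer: $-9072$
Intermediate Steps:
$O{\left(E \right)} = 2 E \left(5 + E\right)$
$J = 216$ ($J = -36 + 9 \cdot 2 \cdot 2 \left(5 + 2\right) = -36 + 9 \cdot 2 \cdot 2 \cdot 7 = -36 + 9 \cdot 28 = -36 + 252 = 216$)
$\left(-487 + 445\right) V{\left(J \right)} = \left(-487 + 445\right) 216 = \left(-42\right) 216 = -9072$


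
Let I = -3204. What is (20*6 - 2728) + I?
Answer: -5812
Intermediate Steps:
(20*6 - 2728) + I = (20*6 - 2728) - 3204 = (120 - 2728) - 3204 = -2608 - 3204 = -5812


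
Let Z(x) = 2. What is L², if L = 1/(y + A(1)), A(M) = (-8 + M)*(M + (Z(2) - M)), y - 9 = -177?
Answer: 1/33124 ≈ 3.0190e-5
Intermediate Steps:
y = -168 (y = 9 - 177 = -168)
A(M) = -16 + 2*M (A(M) = (-8 + M)*(M + (2 - M)) = (-8 + M)*2 = -16 + 2*M)
L = -1/182 (L = 1/(-168 + (-16 + 2*1)) = 1/(-168 + (-16 + 2)) = 1/(-168 - 14) = 1/(-182) = -1/182 ≈ -0.0054945)
L² = (-1/182)² = 1/33124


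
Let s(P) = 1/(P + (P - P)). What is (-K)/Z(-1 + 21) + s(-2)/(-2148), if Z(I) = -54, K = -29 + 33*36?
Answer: 829853/38664 ≈ 21.463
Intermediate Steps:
K = 1159 (K = -29 + 1188 = 1159)
s(P) = 1/P (s(P) = 1/(P + 0) = 1/P)
(-K)/Z(-1 + 21) + s(-2)/(-2148) = -1*1159/(-54) + 1/(-2*(-2148)) = -1159*(-1/54) - ½*(-1/2148) = 1159/54 + 1/4296 = 829853/38664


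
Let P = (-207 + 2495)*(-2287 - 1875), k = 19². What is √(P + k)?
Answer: I*√9522295 ≈ 3085.8*I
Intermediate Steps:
k = 361
P = -9522656 (P = 2288*(-4162) = -9522656)
√(P + k) = √(-9522656 + 361) = √(-9522295) = I*√9522295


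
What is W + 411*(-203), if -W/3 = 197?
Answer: -84024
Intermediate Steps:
W = -591 (W = -3*197 = -591)
W + 411*(-203) = -591 + 411*(-203) = -591 - 83433 = -84024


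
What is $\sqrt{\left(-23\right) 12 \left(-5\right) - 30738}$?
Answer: $3 i \sqrt{3262} \approx 171.34 i$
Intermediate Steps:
$\sqrt{\left(-23\right) 12 \left(-5\right) - 30738} = \sqrt{\left(-276\right) \left(-5\right) - 30738} = \sqrt{1380 - 30738} = \sqrt{-29358} = 3 i \sqrt{3262}$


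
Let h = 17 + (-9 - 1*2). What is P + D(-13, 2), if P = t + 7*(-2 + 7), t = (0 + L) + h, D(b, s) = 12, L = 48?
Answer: 101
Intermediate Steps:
h = 6 (h = 17 + (-9 - 2) = 17 - 11 = 6)
t = 54 (t = (0 + 48) + 6 = 48 + 6 = 54)
P = 89 (P = 54 + 7*(-2 + 7) = 54 + 7*5 = 54 + 35 = 89)
P + D(-13, 2) = 89 + 12 = 101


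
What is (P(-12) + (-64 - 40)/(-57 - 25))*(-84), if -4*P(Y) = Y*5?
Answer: -56028/41 ≈ -1366.5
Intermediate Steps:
P(Y) = -5*Y/4 (P(Y) = -Y*5/4 = -5*Y/4)
(P(-12) + (-64 - 40)/(-57 - 25))*(-84) = (-5/4*(-12) + (-64 - 40)/(-57 - 25))*(-84) = (15 - 104/(-82))*(-84) = (15 - 104*(-1/82))*(-84) = (15 + 52/41)*(-84) = (667/41)*(-84) = -56028/41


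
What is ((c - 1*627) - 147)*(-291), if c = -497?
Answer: 369861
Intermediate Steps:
((c - 1*627) - 147)*(-291) = ((-497 - 1*627) - 147)*(-291) = ((-497 - 627) - 147)*(-291) = (-1124 - 147)*(-291) = -1271*(-291) = 369861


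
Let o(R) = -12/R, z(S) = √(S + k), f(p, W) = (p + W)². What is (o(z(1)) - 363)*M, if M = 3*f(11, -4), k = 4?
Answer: -53361 - 1764*√5/5 ≈ -54150.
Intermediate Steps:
f(p, W) = (W + p)²
z(S) = √(4 + S) (z(S) = √(S + 4) = √(4 + S))
M = 147 (M = 3*(-4 + 11)² = 3*7² = 3*49 = 147)
(o(z(1)) - 363)*M = (-12/√(4 + 1) - 363)*147 = (-12*√5/5 - 363)*147 = (-363 - 12*√5/5)*147 = -53361 - 1764*√5/5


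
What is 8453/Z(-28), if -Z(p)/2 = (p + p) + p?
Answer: 8453/168 ≈ 50.315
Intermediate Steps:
Z(p) = -6*p (Z(p) = -2*((p + p) + p) = -2*(2*p + p) = -6*p)
8453/Z(-28) = 8453/((-6*(-28))) = 8453/168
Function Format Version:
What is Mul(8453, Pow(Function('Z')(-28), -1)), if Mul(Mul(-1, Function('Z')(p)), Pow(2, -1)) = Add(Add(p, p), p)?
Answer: Rational(8453, 168) ≈ 50.315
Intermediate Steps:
Function('Z')(p) = Mul(-6, p) (Function('Z')(p) = Mul(-2, Add(Add(p, p), p)) = Mul(-2, Add(Mul(2, p), p)) = Mul(-2, Mul(3, p)) = Mul(-6, p))
Mul(8453, Pow(Function('Z')(-28), -1)) = Mul(8453, Pow(Mul(-6, -28), -1)) = Mul(8453, Pow(168, -1)) = Mul(8453, Rational(1, 168)) = Rational(8453, 168)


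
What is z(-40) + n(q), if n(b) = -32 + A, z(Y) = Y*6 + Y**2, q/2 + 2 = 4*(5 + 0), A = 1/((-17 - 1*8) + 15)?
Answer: 13279/10 ≈ 1327.9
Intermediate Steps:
A = -1/10 (A = 1/((-17 - 8) + 15) = 1/(-25 + 15) = 1/(-10) = -1/10 ≈ -0.10000)
q = 36 (q = -4 + 2*(4*(5 + 0)) = -4 + 2*(4*5) = -4 + 2*20 = -4 + 40 = 36)
z(Y) = Y**2 + 6*Y (z(Y) = 6*Y + Y**2 = Y**2 + 6*Y)
n(b) = -321/10 (n(b) = -32 - 1/10 = -321/10)
z(-40) + n(q) = -40*(6 - 40) - 321/10 = -40*(-34) - 321/10 = 1360 - 321/10 = 13279/10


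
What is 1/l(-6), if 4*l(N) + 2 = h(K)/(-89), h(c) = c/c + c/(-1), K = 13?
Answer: -178/83 ≈ -2.1446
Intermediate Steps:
h(c) = 1 - c (h(c) = 1 + c*(-1) = 1 - c)
l(N) = -83/178 (l(N) = -1/2 + ((1 - 1*13)/(-89))/4 = -1/2 + ((1 - 13)*(-1/89))/4 = -1/2 + (-12*(-1/89))/4 = -1/2 + (1/4)*(12/89) = -1/2 + 3/89 = -83/178)
1/l(-6) = 1/(-83/178) = -178/83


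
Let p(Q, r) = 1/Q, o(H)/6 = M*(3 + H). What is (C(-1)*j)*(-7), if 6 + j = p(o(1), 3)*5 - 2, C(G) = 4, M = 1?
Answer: 1309/6 ≈ 218.17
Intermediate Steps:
o(H) = 18 + 6*H (o(H) = 6*(1*(3 + H)) = 6*(3 + H) = 18 + 6*H)
j = -187/24 (j = -6 + (5/(18 + 6*1) - 2) = -6 + (5/(18 + 6) - 2) = -6 + (5/24 - 2) = -6 - 43/24 = -187/24 ≈ -7.7917)
(C(-1)*j)*(-7) = (4*(-187/24))*(-7) = -187/6*(-7) = 1309/6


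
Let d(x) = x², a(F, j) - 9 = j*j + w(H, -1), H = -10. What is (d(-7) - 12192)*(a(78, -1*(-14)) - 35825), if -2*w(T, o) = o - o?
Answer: 432533660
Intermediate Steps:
w(T, o) = 0 (w(T, o) = -(o - o)/2 = -½*0 = 0)
a(F, j) = 9 + j² (a(F, j) = 9 + (j*j + 0) = 9 + (j² + 0) = 9 + j²)
(d(-7) - 12192)*(a(78, -1*(-14)) - 35825) = ((-7)² - 12192)*((9 + (-1*(-14))²) - 35825) = (49 - 12192)*((9 + 14²) - 35825) = -12143*((9 + 196) - 35825) = -12143*(205 - 35825) = -12143*(-35620) = 432533660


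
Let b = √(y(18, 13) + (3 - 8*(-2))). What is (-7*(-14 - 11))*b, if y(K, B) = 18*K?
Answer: 1225*√7 ≈ 3241.0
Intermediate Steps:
b = 7*√7 (b = √(18*18 + (3 - 8*(-2))) = √(324 + (3 + 16)) = √(324 + 19) = √343 = 7*√7 ≈ 18.520)
(-7*(-14 - 11))*b = (-7*(-14 - 11))*(7*√7) = (-7*(-25))*(7*√7) = 175*(7*√7) = 1225*√7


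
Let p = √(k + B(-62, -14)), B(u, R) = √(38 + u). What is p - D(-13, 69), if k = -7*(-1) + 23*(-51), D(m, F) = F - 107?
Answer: 38 + √(-1166 + 2*I*√6) ≈ 38.072 + 34.147*I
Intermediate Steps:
D(m, F) = -107 + F
k = -1166 (k = 7 - 1173 = -1166)
p = √(-1166 + 2*I*√6) (p = √(-1166 + √(38 - 62)) = √(-1166 + √(-24)) = √(-1166 + 2*I*√6) ≈ 0.07174 + 34.147*I)
p - D(-13, 69) = √(-1166 + 2*I*√6) - (-107 + 69) = √(-1166 + 2*I*√6) - 1*(-38) = √(-1166 + 2*I*√6) + 38 = 38 + √(-1166 + 2*I*√6)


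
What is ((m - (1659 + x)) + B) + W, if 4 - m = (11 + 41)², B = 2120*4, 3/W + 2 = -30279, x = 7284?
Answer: -95778806/30281 ≈ -3163.0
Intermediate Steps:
W = -3/30281 (W = 3/(-2 - 30279) = 3/(-30281) = 3*(-1/30281) = -3/30281 ≈ -9.9072e-5)
B = 8480
m = -2700 (m = 4 - (11 + 41)² = 4 - 1*52² = 4 - 1*2704 = 4 - 2704 = -2700)
((m - (1659 + x)) + B) + W = ((-2700 - (1659 + 7284)) + 8480) - 3/30281 = ((-2700 - 1*8943) + 8480) - 3/30281 = ((-2700 - 8943) + 8480) - 3/30281 = (-11643 + 8480) - 3/30281 = -3163 - 3/30281 = -95778806/30281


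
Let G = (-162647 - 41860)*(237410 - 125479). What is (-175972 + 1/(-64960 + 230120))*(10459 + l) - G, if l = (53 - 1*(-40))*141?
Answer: 773884474058463/41290 ≈ 1.8743e+10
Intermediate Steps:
l = 13113 (l = (53 + 40)*141 = 93*141 = 13113)
G = -22890673017 (G = -204507*111931 = -22890673017)
(-175972 + 1/(-64960 + 230120))*(10459 + l) - G = (-175972 + 1/(-64960 + 230120))*(10459 + 13113) - 1*(-22890673017) = (-175972 + 1/165160)*23572 + 22890673017 = -29063535519/165160*23572 + 22890673017 = -171271414813467/41290 + 22890673017 = 773884474058463/41290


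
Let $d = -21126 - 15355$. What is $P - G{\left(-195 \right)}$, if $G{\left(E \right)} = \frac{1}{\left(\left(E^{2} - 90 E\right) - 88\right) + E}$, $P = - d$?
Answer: $\frac{2017107451}{55292} \approx 36481.0$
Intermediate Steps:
$d = -36481$ ($d = -21126 - 15355 = -36481$)
$P = 36481$ ($P = \left(-1\right) \left(-36481\right) = 36481$)
$G{\left(E \right)} = \frac{1}{-88 + E^{2} - 89 E}$ ($G{\left(E \right)} = \frac{1}{\left(-88 + E^{2} - 90 E\right) + E} = \frac{1}{-88 + E^{2} - 89 E}$)
$P - G{\left(-195 \right)} = 36481 - \frac{1}{-88 + \left(-195\right)^{2} - -17355} = 36481 - \frac{1}{-88 + 38025 + 17355} = 36481 - \frac{1}{55292} = \frac{2017107451}{55292}$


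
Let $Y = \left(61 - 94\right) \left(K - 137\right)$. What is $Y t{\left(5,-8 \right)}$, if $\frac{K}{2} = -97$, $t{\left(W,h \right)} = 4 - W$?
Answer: $-10923$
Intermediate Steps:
$K = -194$ ($K = 2 \left(-97\right) = -194$)
$Y = 10923$ ($Y = \left(61 - 94\right) \left(-194 - 137\right) = \left(-33\right) \left(-331\right) = 10923$)
$Y t{\left(5,-8 \right)} = 10923 \left(4 - 5\right) = 10923 \left(-1\right) = -10923$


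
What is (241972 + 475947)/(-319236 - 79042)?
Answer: -717919/398278 ≈ -1.8026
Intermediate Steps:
(241972 + 475947)/(-319236 - 79042) = 717919/(-398278) = 717919*(-1/398278) = -717919/398278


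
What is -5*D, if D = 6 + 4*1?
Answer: -50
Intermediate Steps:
D = 10 (D = 6 + 4 = 10)
-5*D = -5*10 = -50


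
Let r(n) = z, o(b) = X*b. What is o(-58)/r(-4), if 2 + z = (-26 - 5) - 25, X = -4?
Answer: -4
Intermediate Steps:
o(b) = -4*b
z = -58 (z = -2 + ((-26 - 5) - 25) = -2 + (-31 - 25) = -2 - 56 = -58)
r(n) = -58
o(-58)/r(-4) = -4*(-58)/(-58) = 232*(-1/58) = -4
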